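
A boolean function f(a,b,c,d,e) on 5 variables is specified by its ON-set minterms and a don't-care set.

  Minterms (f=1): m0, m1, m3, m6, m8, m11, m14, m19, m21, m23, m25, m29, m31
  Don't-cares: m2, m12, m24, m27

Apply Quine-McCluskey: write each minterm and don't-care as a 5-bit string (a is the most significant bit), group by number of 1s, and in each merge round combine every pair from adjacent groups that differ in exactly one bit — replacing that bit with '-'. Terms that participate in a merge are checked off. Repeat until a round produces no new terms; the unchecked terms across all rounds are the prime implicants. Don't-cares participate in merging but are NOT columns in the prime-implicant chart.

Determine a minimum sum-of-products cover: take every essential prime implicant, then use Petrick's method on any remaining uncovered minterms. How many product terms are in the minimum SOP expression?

size-2^0 implicants → 00000(✓)  00001(✓)  00010(✓)  00011(✓)  00110(✓)  01000(✓)  01011(✓)  01100(✓)  01110(✓)  10011(✓)  10101(✓)  10111(✓)  11000(✓)  11001(✓)  11011(✓)  11101(✓)  11111(✓)
size-2^1 implicants → -0011(✓)  -1000  -1011(✓)  0-000  0-011(✓)  0-110  00-10  000-0(✓)  000-1(✓)  0000-(✓)  0001-(✓)  01-00  011-0  1-011(✓)  1-101(✓)  1-111(✓)  10-11(✓)  101-1(✓)  11-01(✓)  11-11(✓)  110-1(✓)  1100-  111-1(✓)
size-2^2 implicants → --011  000--  1--11  1-1-1  11--1
Unchecked terms (primes): --011, -1000, 0-000, 0-110, 00-10, 000--, 01-00, 011-0, 1--11, 1-1-1, 11--1, 1100-
Minterm coverage:
  m0 ⊆ 0-000,000--
  m1 ⊆ 000-- [E]
  m3 ⊆ --011,000--
  m6 ⊆ 0-110,00-10
  m8 ⊆ -1000,0-000,01-00
  m11 ⊆ --011 [E]
  m14 ⊆ 0-110,011-0
  m19 ⊆ --011,1--11
  m21 ⊆ 1-1-1 [E]
  m23 ⊆ 1--11,1-1-1
  m25 ⊆ 11--1,1100-
  m29 ⊆ 1-1-1,11--1
  m31 ⊆ 1--11,1-1-1,11--1
E = {--011, 000--, 1-1-1}
Petrick residual → -1000, 0-110, 11--1
Cover = c'de + bc'd'e' + a'cde' + a'b'c' + ace + abe  |cover|=6

6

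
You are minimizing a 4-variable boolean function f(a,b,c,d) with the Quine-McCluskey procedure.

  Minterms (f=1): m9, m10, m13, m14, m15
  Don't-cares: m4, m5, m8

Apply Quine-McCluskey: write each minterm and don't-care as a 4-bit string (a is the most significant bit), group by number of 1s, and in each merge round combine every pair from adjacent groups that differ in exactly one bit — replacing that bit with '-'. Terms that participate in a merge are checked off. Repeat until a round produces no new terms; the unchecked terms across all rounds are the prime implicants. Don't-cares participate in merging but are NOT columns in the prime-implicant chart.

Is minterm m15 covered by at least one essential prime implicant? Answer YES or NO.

[col 0] 0100*, 0101*, 1000*, 1001*, 1010*, 1101*, 1110*, 1111*
[col 1] -101, 010-, 1-01, 1-10, 10-0, 100-, 11-1, 111-
Prime implicants: -101, 010-, 1-01, 1-10, 10-0, 100-, 11-1, 111-
PI chart (minterm → PIs covering it):
  9 | 1-01,100-
  10 | 1-10,10-0
  13 | -101,1-01,11-1
  14 | 1-10,111-
  15 | 11-1,111-
(no essential prime implicants)

NO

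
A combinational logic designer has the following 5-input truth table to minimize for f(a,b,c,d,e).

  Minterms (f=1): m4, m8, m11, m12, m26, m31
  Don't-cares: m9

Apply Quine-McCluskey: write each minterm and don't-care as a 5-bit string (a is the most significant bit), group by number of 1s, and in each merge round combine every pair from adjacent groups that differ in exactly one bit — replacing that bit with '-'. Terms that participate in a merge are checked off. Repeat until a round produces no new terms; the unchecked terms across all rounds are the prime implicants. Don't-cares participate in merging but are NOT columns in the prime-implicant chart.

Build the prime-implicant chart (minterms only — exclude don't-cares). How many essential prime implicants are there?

4

size-2^0 implicants → 00100(✓)  01000(✓)  01001(✓)  01011(✓)  01100(✓)  11010  11111
size-2^1 implicants → 0-100  01-00  010-1  0100-
Unchecked terms (primes): 0-100, 01-00, 010-1, 0100-, 11010, 11111
Minterm coverage:
  m4 ⊆ 0-100 [E]
  m8 ⊆ 01-00,0100-
  m11 ⊆ 010-1 [E]
  m12 ⊆ 0-100,01-00
  m26 ⊆ 11010 [E]
  m31 ⊆ 11111 [E]
E = {0-100, 010-1, 11010, 11111}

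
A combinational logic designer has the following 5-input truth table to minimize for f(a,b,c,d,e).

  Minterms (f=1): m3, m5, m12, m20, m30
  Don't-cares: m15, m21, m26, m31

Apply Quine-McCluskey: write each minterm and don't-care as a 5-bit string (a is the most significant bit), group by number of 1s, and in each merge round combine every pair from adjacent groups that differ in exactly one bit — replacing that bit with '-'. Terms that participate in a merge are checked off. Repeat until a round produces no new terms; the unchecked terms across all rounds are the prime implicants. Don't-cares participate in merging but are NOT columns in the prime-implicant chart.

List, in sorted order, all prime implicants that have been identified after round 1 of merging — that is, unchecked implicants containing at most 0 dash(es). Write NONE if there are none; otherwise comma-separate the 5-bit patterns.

00011, 01100

[col 0] 00011, 00101*, 01100, 01111*, 10100*, 10101*, 11010*, 11110*, 11111*
[col 1] -0101, -1111, 1010-, 11-10, 1111-
Prime implicants: -0101, -1111, 00011, 01100, 1010-, 11-10, 1111-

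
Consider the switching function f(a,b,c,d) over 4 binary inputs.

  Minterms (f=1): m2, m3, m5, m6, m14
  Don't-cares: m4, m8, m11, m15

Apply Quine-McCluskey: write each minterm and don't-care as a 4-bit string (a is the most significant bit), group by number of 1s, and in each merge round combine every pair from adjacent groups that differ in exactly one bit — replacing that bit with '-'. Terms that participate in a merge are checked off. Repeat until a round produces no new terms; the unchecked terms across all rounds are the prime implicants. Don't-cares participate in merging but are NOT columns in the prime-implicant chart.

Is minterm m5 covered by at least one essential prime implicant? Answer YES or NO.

YES

[col 0] 0010*, 0011*, 0100*, 0101*, 0110*, 1000, 1011*, 1110*, 1111*
[col 1] -011, -110, 0-10, 001-, 01-0, 010-, 1-11, 111-
Prime implicants: -011, -110, 0-10, 001-, 01-0, 010-, 1-11, 1000, 111-
PI chart (minterm → PIs covering it):
  2 | 0-10,001-
  3 | -011,001-
  5 | 010-  (sole → essential)
  6 | -110,0-10,01-0
  14 | -110,111-
Essential prime implicants: 010-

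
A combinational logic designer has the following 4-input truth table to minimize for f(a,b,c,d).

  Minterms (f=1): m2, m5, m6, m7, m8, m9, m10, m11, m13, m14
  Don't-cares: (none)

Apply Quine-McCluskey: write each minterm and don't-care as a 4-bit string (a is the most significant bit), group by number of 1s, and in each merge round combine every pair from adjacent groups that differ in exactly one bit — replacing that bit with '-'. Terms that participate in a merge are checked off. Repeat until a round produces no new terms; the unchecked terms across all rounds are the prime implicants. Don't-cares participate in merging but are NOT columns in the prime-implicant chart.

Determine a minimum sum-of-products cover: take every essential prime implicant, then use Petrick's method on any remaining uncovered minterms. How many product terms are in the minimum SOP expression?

4

Round 0: 0010✓ 0101✓ 0110✓ 0111✓ 1000✓ 1001✓ 1010✓ 1011✓ 1101✓ 1110✓
Round 1: -010✓ -101 -110✓ 0-10✓ 01-1 011- 1-01 1-10✓ 10-0✓ 10-1✓ 100-✓ 101-✓
Round 2: --10 10--
PIs = {--10, -101, 01-1, 011-, 1-01, 10--}
Coverage chart:
  m2: --10 ←essential
  m5: -101,01-1
  m6: --10,011-
  m7: 01-1,011-
  m8: 10-- ←essential
  m9: 1-01,10--
  m10: --10,10--
  m11: 10-- ←essential
  m13: -101,1-01
  m14: --10 ←essential
Essential: --10, 10--
Petrick residual → -101, 01-1
Min cover (4 terms): cd' + bc'd + a'bd + ab'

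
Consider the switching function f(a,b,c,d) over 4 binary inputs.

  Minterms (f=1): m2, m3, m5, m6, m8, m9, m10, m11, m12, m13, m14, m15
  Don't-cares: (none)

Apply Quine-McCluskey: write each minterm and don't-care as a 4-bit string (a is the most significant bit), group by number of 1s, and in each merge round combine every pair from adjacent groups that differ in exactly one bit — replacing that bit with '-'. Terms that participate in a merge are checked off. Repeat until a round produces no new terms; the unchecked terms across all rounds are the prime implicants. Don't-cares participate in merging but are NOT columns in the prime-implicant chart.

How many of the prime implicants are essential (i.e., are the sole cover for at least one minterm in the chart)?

4

[col 0] 0010*, 0011*, 0101*, 0110*, 1000*, 1001*, 1010*, 1011*, 1100*, 1101*, 1110*, 1111*
[col 1] -010*, -011*, -101, -110*, 0-10*, 001-*, 1-00*, 1-01*, 1-10*, 1-11*, 10-0*, 10-1*, 100-*, 101-*, 11-0*, 11-1*, 110-*, 111-*
[col 2] --10, -01-, 1--0*, 1--1*, 1-0-*, 1-1-*, 10--*, 11--*
[col 3] 1---
Prime implicants: --10, -01-, -101, 1---
PI chart (minterm → PIs covering it):
  2 | --10,-01-
  3 | -01-  (sole → essential)
  5 | -101  (sole → essential)
  6 | --10  (sole → essential)
  8 | 1---  (sole → essential)
  9 | 1---  (sole → essential)
  10 | --10,-01-,1---
  11 | -01-,1---
  12 | 1---  (sole → essential)
  13 | -101,1---
  14 | --10,1---
  15 | 1---  (sole → essential)
Essential prime implicants: --10, -01-, -101, 1---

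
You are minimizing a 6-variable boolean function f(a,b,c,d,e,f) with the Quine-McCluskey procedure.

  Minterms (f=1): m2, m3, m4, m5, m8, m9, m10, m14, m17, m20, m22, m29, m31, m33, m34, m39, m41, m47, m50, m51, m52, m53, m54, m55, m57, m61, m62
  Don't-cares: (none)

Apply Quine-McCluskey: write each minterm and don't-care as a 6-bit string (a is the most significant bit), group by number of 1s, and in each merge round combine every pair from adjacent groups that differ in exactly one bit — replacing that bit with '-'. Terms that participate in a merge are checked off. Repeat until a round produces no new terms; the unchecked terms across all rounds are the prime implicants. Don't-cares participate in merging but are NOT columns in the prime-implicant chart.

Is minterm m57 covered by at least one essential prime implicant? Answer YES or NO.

size-2^0 implicants → 000010(✓)  000011(✓)  000100(✓)  000101(✓)  001000(✓)  001001(✓)  001010(✓)  001110(✓)  010001  010100(✓)  010110(✓)  011101(✓)  011111(✓)  100001(✓)  100010(✓)  100111(✓)  101001(✓)  101111(✓)  110010(✓)  110011(✓)  110100(✓)  110101(✓)  110110(✓)  110111(✓)  111001(✓)  111101(✓)  111110(✓)
size-2^1 implicants → -00010  -01001  -10100(✓)  -10110(✓)  -11101  0-0100  00-010  00001-  00010-  001-10  0010-0  00100-  0101-0(✓)  0111-1  1-0010  1-0111  1-1001  10-001  10-111  11-101  11-110  110-10(✓)  110-11(✓)  11001-(✓)  1101-0(✓)  1101-1(✓)  11010-(✓)  11011-(✓)  111-01
size-2^2 implicants → -101-0  110-1-  1101--
Unchecked terms (primes): -00010, -01001, -101-0, -11101, 0-0100, 00-010, 00001-, 00010-, 001-10, 0010-0, 00100-, 010001, 0111-1, 1-0010, 1-0111, 1-1001, 10-001, 10-111, 11-101, 11-110, 110-1-, 1101--, 111-01
Minterm coverage:
  m2 ⊆ -00010,00-010,00001-
  m3 ⊆ 00001- [E]
  m4 ⊆ 0-0100,00010-
  m5 ⊆ 00010- [E]
  m8 ⊆ 0010-0,00100-
  m9 ⊆ -01001,00100-
  m10 ⊆ 00-010,001-10,0010-0
  m14 ⊆ 001-10 [E]
  m17 ⊆ 010001 [E]
  m20 ⊆ -101-0,0-0100
  m22 ⊆ -101-0 [E]
  m29 ⊆ -11101,0111-1
  m31 ⊆ 0111-1 [E]
  m33 ⊆ 10-001 [E]
  m34 ⊆ -00010,1-0010
  m39 ⊆ 1-0111,10-111
  m41 ⊆ -01001,1-1001,10-001
  m47 ⊆ 10-111 [E]
  m50 ⊆ 1-0010,110-1-
  m51 ⊆ 110-1- [E]
  m52 ⊆ -101-0,1101--
  m53 ⊆ 11-101,1101--
  m54 ⊆ -101-0,11-110,110-1-,1101--
  m55 ⊆ 1-0111,110-1-,1101--
  m57 ⊆ 1-1001,111-01
  m61 ⊆ -11101,11-101,111-01
  m62 ⊆ 11-110 [E]
E = {-101-0, 00001-, 00010-, 001-10, 010001, 0111-1, 10-001, 10-111, 11-110, 110-1-}

NO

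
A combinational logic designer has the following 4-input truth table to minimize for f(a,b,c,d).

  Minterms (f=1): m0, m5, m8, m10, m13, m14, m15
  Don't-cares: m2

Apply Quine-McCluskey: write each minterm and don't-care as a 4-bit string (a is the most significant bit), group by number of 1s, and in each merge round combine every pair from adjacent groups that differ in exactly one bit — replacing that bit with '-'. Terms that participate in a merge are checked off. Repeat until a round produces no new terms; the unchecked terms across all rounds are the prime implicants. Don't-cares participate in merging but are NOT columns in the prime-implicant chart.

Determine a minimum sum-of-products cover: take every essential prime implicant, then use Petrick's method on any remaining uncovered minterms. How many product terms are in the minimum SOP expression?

size-2^0 implicants → 0000(✓)  0010(✓)  0101(✓)  1000(✓)  1010(✓)  1101(✓)  1110(✓)  1111(✓)
size-2^1 implicants → -000(✓)  -010(✓)  -101  00-0(✓)  1-10  10-0(✓)  11-1  111-
size-2^2 implicants → -0-0
Unchecked terms (primes): -0-0, -101, 1-10, 11-1, 111-
Minterm coverage:
  m0 ⊆ -0-0 [E]
  m5 ⊆ -101 [E]
  m8 ⊆ -0-0 [E]
  m10 ⊆ -0-0,1-10
  m13 ⊆ -101,11-1
  m14 ⊆ 1-10,111-
  m15 ⊆ 11-1,111-
E = {-0-0, -101}
Petrick residual → 111-
Cover = b'd' + bc'd + abc  |cover|=3

3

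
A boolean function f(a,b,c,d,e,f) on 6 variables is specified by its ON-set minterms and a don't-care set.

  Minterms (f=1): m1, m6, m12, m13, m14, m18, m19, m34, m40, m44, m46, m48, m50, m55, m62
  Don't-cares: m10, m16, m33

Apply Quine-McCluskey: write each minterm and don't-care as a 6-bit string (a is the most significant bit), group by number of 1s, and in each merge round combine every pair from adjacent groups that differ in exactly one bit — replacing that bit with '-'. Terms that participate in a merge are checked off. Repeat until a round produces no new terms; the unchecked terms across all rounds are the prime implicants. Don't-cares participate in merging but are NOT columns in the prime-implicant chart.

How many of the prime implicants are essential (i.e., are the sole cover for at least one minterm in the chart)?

9

Round 0: 000001✓ 000110✓ 001010✓ 001100✓ 001101✓ 001110✓ 010000✓ 010010✓ 010011✓ 100001✓ 100010✓ 101000✓ 101100✓ 101110✓ 110000✓ 110010✓ 110111 111110✓
Round 1: -00001 -01100✓ -01110✓ -10000✓ -10010✓ 00-110 001-10 0011-0✓ 00110- 0100-0✓ 01001- 1-0010 1-1110 101-00 1011-0✓ 1100-0✓
Round 2: -011-0 -100-0
PIs = {-00001, -011-0, -100-0, 00-110, 001-10, 00110-, 01001-, 1-0010, 1-1110, 101-00, 110111}
Coverage chart:
  m1: -00001 ←essential
  m6: 00-110 ←essential
  m12: -011-0,00110-
  m13: 00110- ←essential
  m14: -011-0,00-110,001-10
  m18: -100-0,01001-
  m19: 01001- ←essential
  m34: 1-0010 ←essential
  m40: 101-00 ←essential
  m44: -011-0,101-00
  m46: -011-0,1-1110
  m48: -100-0 ←essential
  m50: -100-0,1-0010
  m55: 110111 ←essential
  m62: 1-1110 ←essential
Essential: -00001, -100-0, 00-110, 00110-, 01001-, 1-0010, 1-1110, 101-00, 110111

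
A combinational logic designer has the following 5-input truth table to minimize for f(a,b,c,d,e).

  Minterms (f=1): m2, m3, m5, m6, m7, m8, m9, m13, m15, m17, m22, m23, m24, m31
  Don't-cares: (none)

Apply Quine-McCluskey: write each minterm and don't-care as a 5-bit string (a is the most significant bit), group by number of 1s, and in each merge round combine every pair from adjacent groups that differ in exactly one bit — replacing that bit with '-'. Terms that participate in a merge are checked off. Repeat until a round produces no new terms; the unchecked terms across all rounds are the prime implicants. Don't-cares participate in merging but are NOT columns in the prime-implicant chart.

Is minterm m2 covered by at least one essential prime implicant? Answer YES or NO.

size-2^0 implicants → 00010(✓)  00011(✓)  00101(✓)  00110(✓)  00111(✓)  01000(✓)  01001(✓)  01101(✓)  01111(✓)  10001  10110(✓)  10111(✓)  11000(✓)  11111(✓)
size-2^1 implicants → -0110(✓)  -0111(✓)  -1000  -1111(✓)  0-101(✓)  0-111(✓)  00-10(✓)  00-11(✓)  0001-(✓)  001-1(✓)  0011-(✓)  01-01  0100-  011-1(✓)  1-111(✓)  1011-(✓)
size-2^2 implicants → --111  -011-  0-1-1  00-1-
Unchecked terms (primes): --111, -011-, -1000, 0-1-1, 00-1-, 01-01, 0100-, 10001
Minterm coverage:
  m2 ⊆ 00-1- [E]
  m3 ⊆ 00-1- [E]
  m5 ⊆ 0-1-1 [E]
  m6 ⊆ -011-,00-1-
  m7 ⊆ --111,-011-,0-1-1,00-1-
  m8 ⊆ -1000,0100-
  m9 ⊆ 01-01,0100-
  m13 ⊆ 0-1-1,01-01
  m15 ⊆ --111,0-1-1
  m17 ⊆ 10001 [E]
  m22 ⊆ -011- [E]
  m23 ⊆ --111,-011-
  m24 ⊆ -1000 [E]
  m31 ⊆ --111 [E]
E = {--111, -011-, -1000, 0-1-1, 00-1-, 10001}

YES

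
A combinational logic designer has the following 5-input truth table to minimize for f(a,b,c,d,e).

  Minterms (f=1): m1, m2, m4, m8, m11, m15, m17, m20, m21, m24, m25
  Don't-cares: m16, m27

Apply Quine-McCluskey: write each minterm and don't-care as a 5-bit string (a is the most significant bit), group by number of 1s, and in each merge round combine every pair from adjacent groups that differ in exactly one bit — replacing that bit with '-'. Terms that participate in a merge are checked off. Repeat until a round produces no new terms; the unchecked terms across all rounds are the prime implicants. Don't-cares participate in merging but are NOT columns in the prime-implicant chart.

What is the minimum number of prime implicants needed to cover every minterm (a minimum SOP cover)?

7

[col 0] 00001*, 00010, 00100*, 01000*, 01011*, 01111*, 10000*, 10001*, 10100*, 10101*, 11000*, 11001*, 11011*
[col 1] -0001, -0100, -1000, -1011, 01-11, 1-000*, 1-001*, 10-00*, 10-01*, 1000-*, 1010-*, 110-1, 1100-*
[col 2] 1-00-, 10-0-
Prime implicants: -0001, -0100, -1000, -1011, 00010, 01-11, 1-00-, 10-0-, 110-1
PI chart (minterm → PIs covering it):
  1 | -0001  (sole → essential)
  2 | 00010  (sole → essential)
  4 | -0100  (sole → essential)
  8 | -1000  (sole → essential)
  11 | -1011,01-11
  15 | 01-11  (sole → essential)
  17 | -0001,1-00-,10-0-
  20 | -0100,10-0-
  21 | 10-0-  (sole → essential)
  24 | -1000,1-00-
  25 | 1-00-,110-1
Essential prime implicants: -0001, -0100, -1000, 00010, 01-11, 10-0-
Petrick residual → 1-00-
Minimum SOP uses 7 PIs: b'c'd'e + b'cd'e' + bc'd'e' + a'b'c'de' + a'bde + ac'd' + ab'd'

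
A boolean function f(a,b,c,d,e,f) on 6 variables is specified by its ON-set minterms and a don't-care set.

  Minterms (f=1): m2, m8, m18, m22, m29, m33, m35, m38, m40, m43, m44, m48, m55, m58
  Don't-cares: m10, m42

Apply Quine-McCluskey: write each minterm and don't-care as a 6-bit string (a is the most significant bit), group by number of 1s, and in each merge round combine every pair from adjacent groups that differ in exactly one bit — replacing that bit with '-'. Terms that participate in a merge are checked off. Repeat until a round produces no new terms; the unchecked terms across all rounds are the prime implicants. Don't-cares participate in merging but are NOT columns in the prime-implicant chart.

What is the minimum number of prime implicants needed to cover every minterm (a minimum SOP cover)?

Round 0: 000010✓ 001000✓ 001010✓ 010010✓ 010110✓ 011101 100001✓ 100011✓ 100110 101000✓ 101010✓ 101011✓ 101100✓ 110000 110111 111010✓
Round 1: -01000✓ -01010✓ 0-0010 00-010 0010-0✓ 010-10 1-1010 10-011 1000-1 101-00 1010-0✓ 10101-
Round 2: -010-0
PIs = {-010-0, 0-0010, 00-010, 010-10, 011101, 1-1010, 10-011, 1000-1, 100110, 101-00, 10101-, 110000, 110111}
Coverage chart:
  m2: 0-0010,00-010
  m8: -010-0 ←essential
  m18: 0-0010,010-10
  m22: 010-10 ←essential
  m29: 011101 ←essential
  m33: 1000-1 ←essential
  m35: 10-011,1000-1
  m38: 100110 ←essential
  m40: -010-0,101-00
  m43: 10-011,10101-
  m44: 101-00 ←essential
  m48: 110000 ←essential
  m55: 110111 ←essential
  m58: 1-1010 ←essential
Essential: -010-0, 010-10, 011101, 1-1010, 1000-1, 100110, 101-00, 110000, 110111
Petrick residual → 0-0010, 10-011
Min cover (11 terms): b'cd'f' + a'c'd'ef' + a'bc'ef' + a'bcde'f + acd'ef' + ab'd'ef + ab'c'd'f + ab'c'def' + ab'ce'f' + abc'd'e'f' + abc'def

11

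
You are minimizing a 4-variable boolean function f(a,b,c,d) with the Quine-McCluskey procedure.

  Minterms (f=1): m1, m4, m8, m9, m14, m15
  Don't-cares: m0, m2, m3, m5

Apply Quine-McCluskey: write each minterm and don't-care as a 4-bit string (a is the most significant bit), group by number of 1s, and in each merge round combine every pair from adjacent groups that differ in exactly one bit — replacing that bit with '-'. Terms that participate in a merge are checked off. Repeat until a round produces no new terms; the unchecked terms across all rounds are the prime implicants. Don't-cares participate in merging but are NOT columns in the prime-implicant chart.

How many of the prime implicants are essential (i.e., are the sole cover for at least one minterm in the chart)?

3

[col 0] 0000*, 0001*, 0010*, 0011*, 0100*, 0101*, 1000*, 1001*, 1110*, 1111*
[col 1] -000*, -001*, 0-00*, 0-01*, 00-0*, 00-1*, 000-*, 001-*, 010-*, 100-*, 111-
[col 2] -00-, 0-0-, 00--
Prime implicants: -00-, 0-0-, 00--, 111-
PI chart (minterm → PIs covering it):
  1 | -00-,0-0-,00--
  4 | 0-0-  (sole → essential)
  8 | -00-  (sole → essential)
  9 | -00-  (sole → essential)
  14 | 111-  (sole → essential)
  15 | 111-  (sole → essential)
Essential prime implicants: -00-, 0-0-, 111-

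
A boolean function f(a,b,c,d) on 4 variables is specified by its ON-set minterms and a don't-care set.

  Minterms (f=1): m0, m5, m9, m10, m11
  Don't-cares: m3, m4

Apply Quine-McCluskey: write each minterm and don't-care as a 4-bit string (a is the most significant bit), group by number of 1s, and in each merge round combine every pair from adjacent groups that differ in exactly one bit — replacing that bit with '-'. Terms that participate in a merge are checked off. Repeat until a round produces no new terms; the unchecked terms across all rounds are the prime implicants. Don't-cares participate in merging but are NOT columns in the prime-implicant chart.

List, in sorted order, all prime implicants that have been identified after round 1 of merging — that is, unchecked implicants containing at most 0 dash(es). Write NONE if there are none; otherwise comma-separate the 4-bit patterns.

Round 0: 0000✓ 0011✓ 0100✓ 0101✓ 1001✓ 1010✓ 1011✓
Round 1: -011 0-00 010- 10-1 101-
PIs = {-011, 0-00, 010-, 10-1, 101-}

NONE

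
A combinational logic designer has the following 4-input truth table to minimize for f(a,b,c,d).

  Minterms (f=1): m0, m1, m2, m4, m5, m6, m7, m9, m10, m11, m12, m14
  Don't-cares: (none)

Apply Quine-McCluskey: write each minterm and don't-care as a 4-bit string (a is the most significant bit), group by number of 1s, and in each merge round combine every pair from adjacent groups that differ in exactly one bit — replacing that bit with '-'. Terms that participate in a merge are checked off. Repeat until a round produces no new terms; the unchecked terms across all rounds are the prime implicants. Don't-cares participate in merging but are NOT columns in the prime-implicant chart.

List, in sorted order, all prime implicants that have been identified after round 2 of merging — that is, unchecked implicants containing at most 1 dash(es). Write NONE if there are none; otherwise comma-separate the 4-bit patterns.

-001, 10-1, 101-

Round 0: 0000✓ 0001✓ 0010✓ 0100✓ 0101✓ 0110✓ 0111✓ 1001✓ 1010✓ 1011✓ 1100✓ 1110✓
Round 1: -001 -010✓ -100✓ -110✓ 0-00✓ 0-01✓ 0-10✓ 00-0✓ 000-✓ 01-0✓ 01-1✓ 010-✓ 011-✓ 1-10✓ 10-1 101- 11-0✓
Round 2: --10 -1-0 0--0 0-0- 01--
PIs = {--10, -001, -1-0, 0--0, 0-0-, 01--, 10-1, 101-}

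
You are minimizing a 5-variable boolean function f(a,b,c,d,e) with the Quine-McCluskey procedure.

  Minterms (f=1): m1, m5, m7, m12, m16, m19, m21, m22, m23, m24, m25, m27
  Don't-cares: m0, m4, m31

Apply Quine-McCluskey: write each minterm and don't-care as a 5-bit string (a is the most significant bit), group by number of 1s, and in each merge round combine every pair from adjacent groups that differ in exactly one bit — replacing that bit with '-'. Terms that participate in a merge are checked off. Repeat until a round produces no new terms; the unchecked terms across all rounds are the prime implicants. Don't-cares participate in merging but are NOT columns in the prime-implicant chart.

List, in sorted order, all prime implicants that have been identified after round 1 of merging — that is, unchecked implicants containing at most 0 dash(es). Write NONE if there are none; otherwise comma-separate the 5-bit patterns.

NONE

Round 0: 00000✓ 00001✓ 00100✓ 00101✓ 00111✓ 01100✓ 10000✓ 10011✓ 10101✓ 10110✓ 10111✓ 11000✓ 11001✓ 11011✓ 11111✓
Round 1: -0000 -0101✓ -0111✓ 0-100 00-00✓ 00-01✓ 0000-✓ 001-1✓ 0010-✓ 1-000 1-011✓ 1-111✓ 10-11✓ 101-1✓ 1011- 11-11✓ 110-1 1100-
Round 2: -01-1 00-0- 1--11
PIs = {-0000, -01-1, 0-100, 00-0-, 1--11, 1-000, 1011-, 110-1, 1100-}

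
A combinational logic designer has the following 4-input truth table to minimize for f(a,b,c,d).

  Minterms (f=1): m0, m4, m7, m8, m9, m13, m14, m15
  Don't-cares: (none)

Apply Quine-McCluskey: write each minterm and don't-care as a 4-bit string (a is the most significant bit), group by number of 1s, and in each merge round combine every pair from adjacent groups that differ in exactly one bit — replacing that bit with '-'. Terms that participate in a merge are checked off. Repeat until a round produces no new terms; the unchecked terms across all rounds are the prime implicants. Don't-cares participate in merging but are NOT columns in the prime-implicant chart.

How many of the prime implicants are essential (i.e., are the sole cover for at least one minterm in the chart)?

3

[col 0] 0000*, 0100*, 0111*, 1000*, 1001*, 1101*, 1110*, 1111*
[col 1] -000, -111, 0-00, 1-01, 100-, 11-1, 111-
Prime implicants: -000, -111, 0-00, 1-01, 100-, 11-1, 111-
PI chart (minterm → PIs covering it):
  0 | -000,0-00
  4 | 0-00  (sole → essential)
  7 | -111  (sole → essential)
  8 | -000,100-
  9 | 1-01,100-
  13 | 1-01,11-1
  14 | 111-  (sole → essential)
  15 | -111,11-1,111-
Essential prime implicants: -111, 0-00, 111-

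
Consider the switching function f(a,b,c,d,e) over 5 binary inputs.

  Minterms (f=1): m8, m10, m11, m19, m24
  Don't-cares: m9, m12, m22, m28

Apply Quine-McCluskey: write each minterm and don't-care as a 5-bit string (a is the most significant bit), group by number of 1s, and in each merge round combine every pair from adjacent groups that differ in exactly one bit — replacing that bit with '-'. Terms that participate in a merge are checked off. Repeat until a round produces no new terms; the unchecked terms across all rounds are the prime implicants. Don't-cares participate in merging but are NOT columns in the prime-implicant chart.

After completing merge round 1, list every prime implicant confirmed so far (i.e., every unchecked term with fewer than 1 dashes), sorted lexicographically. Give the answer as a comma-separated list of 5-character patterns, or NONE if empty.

[col 0] 01000*, 01001*, 01010*, 01011*, 01100*, 10011, 10110, 11000*, 11100*
[col 1] -1000*, -1100*, 01-00*, 010-0*, 010-1*, 0100-*, 0101-*, 11-00*
[col 2] -1-00, 010--
Prime implicants: -1-00, 010--, 10011, 10110

10011, 10110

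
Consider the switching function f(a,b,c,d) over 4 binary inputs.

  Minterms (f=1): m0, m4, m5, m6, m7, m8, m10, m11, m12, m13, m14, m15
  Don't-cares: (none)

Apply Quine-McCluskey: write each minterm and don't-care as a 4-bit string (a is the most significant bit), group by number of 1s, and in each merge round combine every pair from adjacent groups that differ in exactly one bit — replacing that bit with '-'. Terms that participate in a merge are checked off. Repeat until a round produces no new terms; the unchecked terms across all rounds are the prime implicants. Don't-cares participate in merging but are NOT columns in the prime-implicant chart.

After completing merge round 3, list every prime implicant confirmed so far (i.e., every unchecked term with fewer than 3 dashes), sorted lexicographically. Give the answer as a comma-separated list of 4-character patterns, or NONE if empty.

--00, 1--0, 1-1-

size-2^0 implicants → 0000(✓)  0100(✓)  0101(✓)  0110(✓)  0111(✓)  1000(✓)  1010(✓)  1011(✓)  1100(✓)  1101(✓)  1110(✓)  1111(✓)
size-2^1 implicants → -000(✓)  -100(✓)  -101(✓)  -110(✓)  -111(✓)  0-00(✓)  01-0(✓)  01-1(✓)  010-(✓)  011-(✓)  1-00(✓)  1-10(✓)  1-11(✓)  10-0(✓)  101-(✓)  11-0(✓)  11-1(✓)  110-(✓)  111-(✓)
size-2^2 implicants → --00  -1-0(✓)  -1-1(✓)  -10-(✓)  -11-(✓)  01--(✓)  1--0  1-1-  11--(✓)
size-2^3 implicants → -1--
Unchecked terms (primes): --00, -1--, 1--0, 1-1-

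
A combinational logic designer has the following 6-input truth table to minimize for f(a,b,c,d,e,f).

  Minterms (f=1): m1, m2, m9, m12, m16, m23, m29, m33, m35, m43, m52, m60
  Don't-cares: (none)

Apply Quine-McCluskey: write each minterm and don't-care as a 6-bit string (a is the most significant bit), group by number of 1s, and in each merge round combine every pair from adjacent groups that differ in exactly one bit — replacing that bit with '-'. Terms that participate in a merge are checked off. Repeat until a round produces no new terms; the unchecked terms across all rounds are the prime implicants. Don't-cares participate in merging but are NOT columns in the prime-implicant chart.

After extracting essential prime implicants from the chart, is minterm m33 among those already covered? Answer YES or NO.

NO

Round 0: 000001✓ 000010 001001✓ 001100 010000 010111 011101 100001✓ 100011✓ 101011✓ 110100✓ 111100✓
Round 1: -00001 00-001 10-011 1000-1 11-100
PIs = {-00001, 00-001, 000010, 001100, 010000, 010111, 011101, 10-011, 1000-1, 11-100}
Coverage chart:
  m1: -00001,00-001
  m2: 000010 ←essential
  m9: 00-001 ←essential
  m12: 001100 ←essential
  m16: 010000 ←essential
  m23: 010111 ←essential
  m29: 011101 ←essential
  m33: -00001,1000-1
  m35: 10-011,1000-1
  m43: 10-011 ←essential
  m52: 11-100 ←essential
  m60: 11-100 ←essential
Essential: 00-001, 000010, 001100, 010000, 010111, 011101, 10-011, 11-100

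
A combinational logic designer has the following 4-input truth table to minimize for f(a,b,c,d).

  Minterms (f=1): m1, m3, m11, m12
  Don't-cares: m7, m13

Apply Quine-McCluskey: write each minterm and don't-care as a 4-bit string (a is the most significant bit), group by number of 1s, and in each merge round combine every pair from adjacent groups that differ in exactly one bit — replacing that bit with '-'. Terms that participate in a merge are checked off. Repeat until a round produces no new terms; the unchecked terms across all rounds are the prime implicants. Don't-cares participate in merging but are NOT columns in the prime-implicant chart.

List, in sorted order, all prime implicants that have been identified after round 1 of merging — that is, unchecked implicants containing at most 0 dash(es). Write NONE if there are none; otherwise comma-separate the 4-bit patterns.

NONE

size-2^0 implicants → 0001(✓)  0011(✓)  0111(✓)  1011(✓)  1100(✓)  1101(✓)
size-2^1 implicants → -011  0-11  00-1  110-
Unchecked terms (primes): -011, 0-11, 00-1, 110-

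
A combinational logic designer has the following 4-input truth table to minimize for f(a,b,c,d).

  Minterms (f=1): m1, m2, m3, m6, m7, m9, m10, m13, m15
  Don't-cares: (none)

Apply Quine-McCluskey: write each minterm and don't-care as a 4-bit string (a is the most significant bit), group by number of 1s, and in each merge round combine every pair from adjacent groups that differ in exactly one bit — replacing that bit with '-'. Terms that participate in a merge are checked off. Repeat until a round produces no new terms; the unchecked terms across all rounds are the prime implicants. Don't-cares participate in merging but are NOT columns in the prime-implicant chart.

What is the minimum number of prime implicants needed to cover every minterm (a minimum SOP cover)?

4

size-2^0 implicants → 0001(✓)  0010(✓)  0011(✓)  0110(✓)  0111(✓)  1001(✓)  1010(✓)  1101(✓)  1111(✓)
size-2^1 implicants → -001  -010  -111  0-10(✓)  0-11(✓)  00-1  001-(✓)  011-(✓)  1-01  11-1
size-2^2 implicants → 0-1-
Unchecked terms (primes): -001, -010, -111, 0-1-, 00-1, 1-01, 11-1
Minterm coverage:
  m1 ⊆ -001,00-1
  m2 ⊆ -010,0-1-
  m3 ⊆ 0-1-,00-1
  m6 ⊆ 0-1- [E]
  m7 ⊆ -111,0-1-
  m9 ⊆ -001,1-01
  m10 ⊆ -010 [E]
  m13 ⊆ 1-01,11-1
  m15 ⊆ -111,11-1
E = {-010, 0-1-}
Petrick residual → -001, 11-1
Cover = b'c'd + b'cd' + a'c + abd  |cover|=4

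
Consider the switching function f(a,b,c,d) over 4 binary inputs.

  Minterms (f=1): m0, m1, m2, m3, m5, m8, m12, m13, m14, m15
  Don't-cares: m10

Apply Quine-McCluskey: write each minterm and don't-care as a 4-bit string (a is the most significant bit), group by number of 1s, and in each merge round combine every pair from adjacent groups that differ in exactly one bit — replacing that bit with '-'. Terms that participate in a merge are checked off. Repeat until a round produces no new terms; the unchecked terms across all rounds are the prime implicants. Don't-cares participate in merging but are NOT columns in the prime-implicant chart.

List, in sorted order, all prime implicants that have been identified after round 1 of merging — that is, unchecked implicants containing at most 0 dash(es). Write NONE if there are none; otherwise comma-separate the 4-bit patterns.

size-2^0 implicants → 0000(✓)  0001(✓)  0010(✓)  0011(✓)  0101(✓)  1000(✓)  1010(✓)  1100(✓)  1101(✓)  1110(✓)  1111(✓)
size-2^1 implicants → -000(✓)  -010(✓)  -101  0-01  00-0(✓)  00-1(✓)  000-(✓)  001-(✓)  1-00(✓)  1-10(✓)  10-0(✓)  11-0(✓)  11-1(✓)  110-(✓)  111-(✓)
size-2^2 implicants → -0-0  00--  1--0  11--
Unchecked terms (primes): -0-0, -101, 0-01, 00--, 1--0, 11--

NONE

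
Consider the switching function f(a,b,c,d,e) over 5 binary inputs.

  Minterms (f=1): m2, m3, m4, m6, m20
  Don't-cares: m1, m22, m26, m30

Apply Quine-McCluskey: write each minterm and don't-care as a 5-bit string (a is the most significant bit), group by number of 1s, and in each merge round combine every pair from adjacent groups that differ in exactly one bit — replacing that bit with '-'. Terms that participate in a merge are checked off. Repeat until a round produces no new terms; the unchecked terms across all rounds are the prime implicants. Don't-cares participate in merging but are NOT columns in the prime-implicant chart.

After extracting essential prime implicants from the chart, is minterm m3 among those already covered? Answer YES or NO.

NO

Round 0: 00001✓ 00010✓ 00011✓ 00100✓ 00110✓ 10100✓ 10110✓ 11010✓ 11110✓
Round 1: -0100✓ -0110✓ 00-10 000-1 0001- 001-0✓ 1-110 101-0✓ 11-10
Round 2: -01-0
PIs = {-01-0, 00-10, 000-1, 0001-, 1-110, 11-10}
Coverage chart:
  m2: 00-10,0001-
  m3: 000-1,0001-
  m4: -01-0 ←essential
  m6: -01-0,00-10
  m20: -01-0 ←essential
Essential: -01-0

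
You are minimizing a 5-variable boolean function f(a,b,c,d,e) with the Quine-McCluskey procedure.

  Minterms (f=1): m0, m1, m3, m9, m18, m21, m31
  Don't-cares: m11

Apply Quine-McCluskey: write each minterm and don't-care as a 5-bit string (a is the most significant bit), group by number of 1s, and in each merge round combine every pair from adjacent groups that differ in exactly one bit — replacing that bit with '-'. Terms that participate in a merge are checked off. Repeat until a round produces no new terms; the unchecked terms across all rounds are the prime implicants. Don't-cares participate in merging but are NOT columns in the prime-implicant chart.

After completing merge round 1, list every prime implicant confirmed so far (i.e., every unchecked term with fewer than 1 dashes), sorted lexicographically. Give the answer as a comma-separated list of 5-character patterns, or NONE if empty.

Round 0: 00000✓ 00001✓ 00011✓ 01001✓ 01011✓ 10010 10101 11111
Round 1: 0-001✓ 0-011✓ 000-1✓ 0000- 010-1✓
Round 2: 0-0-1
PIs = {0-0-1, 0000-, 10010, 10101, 11111}

10010, 10101, 11111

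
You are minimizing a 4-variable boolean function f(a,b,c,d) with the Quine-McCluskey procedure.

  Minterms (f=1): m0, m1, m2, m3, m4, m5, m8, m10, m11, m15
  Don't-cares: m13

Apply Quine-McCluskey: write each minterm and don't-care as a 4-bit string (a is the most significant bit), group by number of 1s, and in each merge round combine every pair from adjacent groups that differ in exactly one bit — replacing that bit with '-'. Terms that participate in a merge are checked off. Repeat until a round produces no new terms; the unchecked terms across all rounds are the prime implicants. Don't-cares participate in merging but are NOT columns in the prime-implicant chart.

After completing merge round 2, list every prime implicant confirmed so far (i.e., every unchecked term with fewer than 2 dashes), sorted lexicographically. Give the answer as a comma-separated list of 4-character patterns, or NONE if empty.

[col 0] 0000*, 0001*, 0010*, 0011*, 0100*, 0101*, 1000*, 1010*, 1011*, 1101*, 1111*
[col 1] -000*, -010*, -011*, -101, 0-00*, 0-01*, 00-0*, 00-1*, 000-*, 001-*, 010-*, 1-11, 10-0*, 101-*, 11-1
[col 2] -0-0, -01-, 0-0-, 00--
Prime implicants: -0-0, -01-, -101, 0-0-, 00--, 1-11, 11-1

-101, 1-11, 11-1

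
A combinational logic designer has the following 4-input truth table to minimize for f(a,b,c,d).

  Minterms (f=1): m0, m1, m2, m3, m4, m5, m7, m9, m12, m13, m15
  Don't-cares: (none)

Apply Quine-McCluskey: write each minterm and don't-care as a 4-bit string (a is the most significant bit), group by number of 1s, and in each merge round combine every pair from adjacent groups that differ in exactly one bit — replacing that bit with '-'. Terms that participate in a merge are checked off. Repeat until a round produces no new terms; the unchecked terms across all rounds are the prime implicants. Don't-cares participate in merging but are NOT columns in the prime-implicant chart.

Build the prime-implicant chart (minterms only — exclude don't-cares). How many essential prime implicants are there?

4

Round 0: 0000✓ 0001✓ 0010✓ 0011✓ 0100✓ 0101✓ 0111✓ 1001✓ 1100✓ 1101✓ 1111✓
Round 1: -001✓ -100✓ -101✓ -111✓ 0-00✓ 0-01✓ 0-11✓ 00-0✓ 00-1✓ 000-✓ 001-✓ 01-1✓ 010-✓ 1-01✓ 11-1✓ 110-✓
Round 2: --01 -1-1 -10- 0--1 0-0- 00--
PIs = {--01, -1-1, -10-, 0--1, 0-0-, 00--}
Coverage chart:
  m0: 0-0-,00--
  m1: --01,0--1,0-0-,00--
  m2: 00-- ←essential
  m3: 0--1,00--
  m4: -10-,0-0-
  m5: --01,-1-1,-10-,0--1,0-0-
  m7: -1-1,0--1
  m9: --01 ←essential
  m12: -10- ←essential
  m13: --01,-1-1,-10-
  m15: -1-1 ←essential
Essential: --01, -1-1, -10-, 00--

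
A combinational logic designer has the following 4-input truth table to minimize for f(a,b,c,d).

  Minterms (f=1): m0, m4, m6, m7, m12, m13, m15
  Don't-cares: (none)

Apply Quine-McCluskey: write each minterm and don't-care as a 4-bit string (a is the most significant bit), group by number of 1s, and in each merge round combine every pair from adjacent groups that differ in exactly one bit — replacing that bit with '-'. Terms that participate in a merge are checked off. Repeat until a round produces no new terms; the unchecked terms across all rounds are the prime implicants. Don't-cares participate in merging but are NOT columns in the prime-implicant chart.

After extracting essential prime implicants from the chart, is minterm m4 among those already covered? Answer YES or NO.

YES

Round 0: 0000✓ 0100✓ 0110✓ 0111✓ 1100✓ 1101✓ 1111✓
Round 1: -100 -111 0-00 01-0 011- 11-1 110-
PIs = {-100, -111, 0-00, 01-0, 011-, 11-1, 110-}
Coverage chart:
  m0: 0-00 ←essential
  m4: -100,0-00,01-0
  m6: 01-0,011-
  m7: -111,011-
  m12: -100,110-
  m13: 11-1,110-
  m15: -111,11-1
Essential: 0-00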